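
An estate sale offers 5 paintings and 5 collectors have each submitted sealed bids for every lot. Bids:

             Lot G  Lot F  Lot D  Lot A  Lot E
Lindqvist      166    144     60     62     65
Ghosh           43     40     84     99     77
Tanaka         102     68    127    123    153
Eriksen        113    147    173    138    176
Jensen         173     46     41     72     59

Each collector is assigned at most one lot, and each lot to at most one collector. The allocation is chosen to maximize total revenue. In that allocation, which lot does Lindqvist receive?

Optimal: Lindqvist→Lot F ($144), Ghosh→Lot A ($99), Tanaka→Lot E ($153), Eriksen→Lot D ($173), Jensen→Lot G ($173) — total 144+99+153+173+173 = $742.
Max-entry greedy (repeatedly take the single best remaining cell) gives $719, worse by 23.
Next-best assignment: Lindqvist→Lot F, Ghosh→Lot A, Tanaka→Lot D, Eriksen→Lot E, Jensen→Lot G = $719.
Lindqvist's own top lot is Lot G ($166), but forcing Lindqvist→Lot G and reassigning the rest optimally gives only $637 — worse by 105.

Lindqvist receives Lot F.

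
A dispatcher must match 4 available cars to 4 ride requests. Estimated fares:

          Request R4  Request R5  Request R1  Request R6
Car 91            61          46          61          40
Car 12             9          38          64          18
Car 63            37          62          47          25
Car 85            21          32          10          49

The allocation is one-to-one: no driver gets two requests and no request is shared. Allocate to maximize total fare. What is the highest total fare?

Max total: $236

Optimal: Car 91→Request R4 ($61), Car 12→Request R1 ($64), Car 63→Request R5 ($62), Car 85→Request R6 ($49) — total 61+64+62+49 = $236.
Swapping Car 63↔Car 91 (Car 63→Request R4 $37, Car 91→Request R5 $46) loses 40.
No other one-to-one assignment exceeds $236.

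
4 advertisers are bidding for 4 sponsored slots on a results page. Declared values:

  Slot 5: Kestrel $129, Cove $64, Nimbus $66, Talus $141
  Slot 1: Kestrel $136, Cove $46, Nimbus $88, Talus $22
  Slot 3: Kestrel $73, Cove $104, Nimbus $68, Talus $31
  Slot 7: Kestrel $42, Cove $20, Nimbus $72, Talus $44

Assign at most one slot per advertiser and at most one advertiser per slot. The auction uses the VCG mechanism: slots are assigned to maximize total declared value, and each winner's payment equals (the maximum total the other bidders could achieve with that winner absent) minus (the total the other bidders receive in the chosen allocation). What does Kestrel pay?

Kestrel pays $16.

Efficient allocation: Kestrel→Slot 1 ($136), Cove→Slot 3 ($104), Nimbus→Slot 7 ($72), Talus→Slot 5 ($141); total welfare W = $453.
Kestrel receives Slot 1 at value $136, so the others get W − 136 = $317.
Without Kestrel: best allocation of the remaining 3 bidders over all 4 slots is Cove→Slot 3 ($104), Nimbus→Slot 1 ($88), Talus→Slot 5 ($141), total $333.
VCG payment = (others' best without Kestrel) − (others' welfare with Kestrel) = 333 − 317 = $16.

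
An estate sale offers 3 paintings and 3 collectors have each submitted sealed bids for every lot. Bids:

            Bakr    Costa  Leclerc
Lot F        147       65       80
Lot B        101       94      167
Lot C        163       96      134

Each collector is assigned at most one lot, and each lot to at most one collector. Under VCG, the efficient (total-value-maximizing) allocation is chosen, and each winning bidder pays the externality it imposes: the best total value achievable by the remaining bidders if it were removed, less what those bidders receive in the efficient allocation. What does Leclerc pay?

Efficient allocation: Bakr→Lot F ($147), Costa→Lot C ($96), Leclerc→Lot B ($167); total welfare W = $410.
Leclerc receives Lot B at value $167, so the others get W − 167 = $243.
Without Leclerc: best allocation of the remaining 2 bidders over all 3 lots is Bakr→Lot C ($163), Costa→Lot B ($94), total $257.
VCG payment = (others' best without Leclerc) − (others' welfare with Leclerc) = 257 − 243 = $14.

Leclerc pays $14.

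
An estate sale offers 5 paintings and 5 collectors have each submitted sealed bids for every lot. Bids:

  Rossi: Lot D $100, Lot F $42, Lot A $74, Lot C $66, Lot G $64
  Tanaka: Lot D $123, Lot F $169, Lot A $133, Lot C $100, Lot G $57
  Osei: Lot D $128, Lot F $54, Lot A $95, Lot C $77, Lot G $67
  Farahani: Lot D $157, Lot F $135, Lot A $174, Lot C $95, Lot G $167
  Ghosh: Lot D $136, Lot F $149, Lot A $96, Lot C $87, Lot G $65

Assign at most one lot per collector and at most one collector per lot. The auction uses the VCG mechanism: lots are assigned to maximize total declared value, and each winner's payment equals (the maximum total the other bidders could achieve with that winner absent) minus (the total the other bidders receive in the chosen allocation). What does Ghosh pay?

Ghosh pays $44.

Efficient allocation: Rossi→Lot C ($66), Tanaka→Lot A ($133), Osei→Lot D ($128), Farahani→Lot G ($167), Ghosh→Lot F ($149); total welfare W = $643.
Ghosh receives Lot F at value $149, so the others get W − 149 = $494.
Without Ghosh: best allocation of the remaining 4 bidders over all 5 lots is Rossi→Lot A ($74), Tanaka→Lot F ($169), Osei→Lot D ($128), Farahani→Lot G ($167), total $538.
VCG payment = (others' best without Ghosh) − (others' welfare with Ghosh) = 538 − 494 = $44.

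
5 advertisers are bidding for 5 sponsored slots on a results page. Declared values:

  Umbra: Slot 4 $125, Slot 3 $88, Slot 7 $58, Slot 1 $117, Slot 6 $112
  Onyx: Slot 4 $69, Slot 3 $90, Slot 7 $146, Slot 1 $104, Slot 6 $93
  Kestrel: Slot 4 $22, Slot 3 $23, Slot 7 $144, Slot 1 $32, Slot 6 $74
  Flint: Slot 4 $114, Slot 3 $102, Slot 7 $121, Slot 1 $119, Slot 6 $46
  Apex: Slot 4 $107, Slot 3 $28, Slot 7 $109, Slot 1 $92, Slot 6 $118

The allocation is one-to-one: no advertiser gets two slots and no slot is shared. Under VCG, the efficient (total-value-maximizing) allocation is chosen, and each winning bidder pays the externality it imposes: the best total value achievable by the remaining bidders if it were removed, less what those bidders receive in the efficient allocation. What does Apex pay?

Efficient allocation: Umbra→Slot 4 ($125), Onyx→Slot 3 ($90), Kestrel→Slot 7 ($144), Flint→Slot 1 ($119), Apex→Slot 6 ($118); total welfare W = $596.
Apex receives Slot 6 at value $118, so the others get W − 118 = $478.
Without Apex: best allocation of the remaining 4 bidders over all 5 slots is Umbra→Slot 4 ($125), Onyx→Slot 6 ($93), Kestrel→Slot 7 ($144), Flint→Slot 1 ($119), total $481.
VCG payment = (others' best without Apex) − (others' welfare with Apex) = 481 − 478 = $3.

Apex pays $3.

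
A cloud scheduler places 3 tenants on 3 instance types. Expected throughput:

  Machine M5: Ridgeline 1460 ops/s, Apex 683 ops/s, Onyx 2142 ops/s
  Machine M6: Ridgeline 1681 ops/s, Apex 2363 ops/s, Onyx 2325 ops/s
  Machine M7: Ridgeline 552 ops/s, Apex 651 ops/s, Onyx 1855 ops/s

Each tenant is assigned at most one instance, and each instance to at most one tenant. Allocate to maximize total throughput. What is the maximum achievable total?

Maximum total: 5678 ops/s

This is a one-to-one assignment (maximum-weight bipartite matching).
Optimal: Ridgeline→Machine M5 (1460 ops/s), Apex→Machine M6 (2363 ops/s), Onyx→Machine M7 (1855 ops/s) — total 1460+2363+1855 = 5678 ops/s.
Max-entry greedy (repeatedly take the single best remaining cell) gives 5057 ops/s, worse by 621.
Next-best assignment: Ridgeline→Machine M7, Apex→Machine M6, Onyx→Machine M5 = 5057 ops/s.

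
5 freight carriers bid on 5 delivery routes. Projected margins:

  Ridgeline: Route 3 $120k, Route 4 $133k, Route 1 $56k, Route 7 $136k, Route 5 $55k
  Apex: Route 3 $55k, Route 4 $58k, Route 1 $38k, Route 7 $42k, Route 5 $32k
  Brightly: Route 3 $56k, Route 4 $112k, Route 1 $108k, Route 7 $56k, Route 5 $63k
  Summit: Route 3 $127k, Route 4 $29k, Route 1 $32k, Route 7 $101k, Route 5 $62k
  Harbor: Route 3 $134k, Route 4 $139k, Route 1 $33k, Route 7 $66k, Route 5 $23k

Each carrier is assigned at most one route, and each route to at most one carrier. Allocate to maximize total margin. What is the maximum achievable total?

Max total: $542k

Optimal: Ridgeline→Route 7 ($136k), Apex→Route 5 ($32k), Brightly→Route 1 ($108k), Summit→Route 3 ($127k), Harbor→Route 4 ($139k) — total 136+32+108+127+139 = $542k.
Column-greedy (each route in turn goes to its best remaining carrier) gives $508k, worse by 34.
Next-best assignment: Ridgeline→Route 4, Apex→Route 5, Brightly→Route 1, Summit→Route 7, Harbor→Route 3 = $508k.
Swapping Brightly↔Summit (Brightly→Route 3 $56k, Summit→Route 1 $32k) loses 147.
Checked against all permutations: $542k is optimal.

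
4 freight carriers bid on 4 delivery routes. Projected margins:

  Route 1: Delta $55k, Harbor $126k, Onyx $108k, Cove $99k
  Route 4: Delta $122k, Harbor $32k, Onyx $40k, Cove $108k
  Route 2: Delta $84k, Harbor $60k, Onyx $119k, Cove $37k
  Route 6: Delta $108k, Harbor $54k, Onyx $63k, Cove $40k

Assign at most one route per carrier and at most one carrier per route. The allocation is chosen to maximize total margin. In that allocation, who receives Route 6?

Optimal: Delta→Route 6 ($108k), Harbor→Route 1 ($126k), Onyx→Route 2 ($119k), Cove→Route 4 ($108k) — total 108+126+119+108 = $461k.
Row-greedy (each carrier in turn takes its best remaining route) gives $407k, worse by 54.
Swapping Cove↔Harbor (Cove→Route 1 $99k, Harbor→Route 4 $32k) loses 103.
Delta's own top route is Route 4 ($122k), but forcing Delta→Route 4 and reassigning the rest optimally gives only $407k — worse by 54.

Delta receives Route 6.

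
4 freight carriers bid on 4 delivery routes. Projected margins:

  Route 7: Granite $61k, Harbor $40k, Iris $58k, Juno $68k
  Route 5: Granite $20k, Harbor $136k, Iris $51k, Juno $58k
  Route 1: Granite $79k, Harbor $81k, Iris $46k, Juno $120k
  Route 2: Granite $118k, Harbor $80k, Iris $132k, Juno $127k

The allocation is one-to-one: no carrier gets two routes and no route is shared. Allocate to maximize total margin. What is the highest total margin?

Treat this as an assignment problem: match each carrier to one route.
Optimal: Granite→Route 7 ($61k), Harbor→Route 5 ($136k), Iris→Route 2 ($132k), Juno→Route 1 ($120k) — total 61+136+132+120 = $449k.
Column-greedy (each route in turn goes to its best remaining carrier) gives $415k, worse by 34.
No other one-to-one assignment exceeds $449k.

Max total: $449k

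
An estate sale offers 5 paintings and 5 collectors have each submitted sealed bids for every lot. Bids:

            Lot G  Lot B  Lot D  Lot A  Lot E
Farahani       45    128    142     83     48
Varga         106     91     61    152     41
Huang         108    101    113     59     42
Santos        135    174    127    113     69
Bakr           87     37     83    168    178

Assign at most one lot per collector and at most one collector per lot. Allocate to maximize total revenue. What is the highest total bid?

Treat this as an assignment problem: match each collector to one lot.
Optimal: Farahani→Lot D ($142), Varga→Lot A ($152), Huang→Lot G ($108), Santos→Lot B ($174), Bakr→Lot E ($178) — total 142+152+108+174+178 = $754.

Maximum total: $754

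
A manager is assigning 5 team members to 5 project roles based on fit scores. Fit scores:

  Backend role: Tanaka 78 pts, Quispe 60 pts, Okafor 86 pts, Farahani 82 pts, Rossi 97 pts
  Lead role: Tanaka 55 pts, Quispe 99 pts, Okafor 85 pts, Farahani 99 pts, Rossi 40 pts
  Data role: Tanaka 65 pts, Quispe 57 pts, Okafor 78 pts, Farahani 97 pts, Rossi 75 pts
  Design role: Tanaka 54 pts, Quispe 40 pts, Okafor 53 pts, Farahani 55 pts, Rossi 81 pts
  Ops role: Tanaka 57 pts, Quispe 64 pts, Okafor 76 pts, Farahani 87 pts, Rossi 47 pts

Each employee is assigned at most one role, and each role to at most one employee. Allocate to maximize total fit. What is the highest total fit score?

Optimal: Tanaka→Backend role (78 pts), Quispe→Lead role (99 pts), Okafor→Ops role (76 pts), Farahani→Data role (97 pts), Rossi→Design role (81 pts) — total 78+99+76+97+81 = 431 pts.
Max-entry greedy (repeatedly take the single best remaining cell) gives 423 pts, worse by 8.
Checked against all permutations: 431 pts is optimal.

Max total: 431 pts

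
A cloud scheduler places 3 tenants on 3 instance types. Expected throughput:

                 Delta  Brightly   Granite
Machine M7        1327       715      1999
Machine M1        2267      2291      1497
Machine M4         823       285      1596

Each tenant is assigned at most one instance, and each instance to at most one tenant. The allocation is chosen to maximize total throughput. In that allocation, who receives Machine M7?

Optimal: Delta→Machine M7 (1327 ops/s), Brightly→Machine M1 (2291 ops/s), Granite→Machine M4 (1596 ops/s) — total 1327+2291+1596 = 5214 ops/s.
Column-greedy (each instance in turn goes to its best remaining tenant) gives 5113 ops/s, worse by 101.
Next-best assignment: Delta→Machine M4, Brightly→Machine M1, Granite→Machine M7 = 5113 ops/s.
Delta's own top instance is Machine M1 (2267 ops/s), but forcing Delta→Machine M1 and reassigning the rest optimally gives only 4578 ops/s — worse by 636.

Delta receives Machine M7.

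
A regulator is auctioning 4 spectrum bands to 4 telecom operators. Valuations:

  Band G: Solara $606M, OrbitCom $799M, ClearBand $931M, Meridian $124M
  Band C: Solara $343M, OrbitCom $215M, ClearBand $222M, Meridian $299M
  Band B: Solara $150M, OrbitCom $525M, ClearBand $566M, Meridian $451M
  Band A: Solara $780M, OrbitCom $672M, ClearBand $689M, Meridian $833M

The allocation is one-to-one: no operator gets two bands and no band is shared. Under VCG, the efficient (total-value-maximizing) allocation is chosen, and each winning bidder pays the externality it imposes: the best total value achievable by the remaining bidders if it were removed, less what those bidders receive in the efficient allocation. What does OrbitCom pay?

Efficient allocation: Solara→Band C ($343M), OrbitCom→Band B ($525M), ClearBand→Band G ($931M), Meridian→Band A ($833M); total welfare W = $2632M.
OrbitCom receives Band B at value $525M, so the others get W − 525 = $2107M.
Without OrbitCom: best allocation of the remaining 3 bidders over all 4 bands is Solara→Band A ($780M), ClearBand→Band G ($931M), Meridian→Band B ($451M), total $2162M.
VCG payment = (others' best without OrbitCom) − (others' welfare with OrbitCom) = 2162 − 2107 = $55M.

OrbitCom pays $55M.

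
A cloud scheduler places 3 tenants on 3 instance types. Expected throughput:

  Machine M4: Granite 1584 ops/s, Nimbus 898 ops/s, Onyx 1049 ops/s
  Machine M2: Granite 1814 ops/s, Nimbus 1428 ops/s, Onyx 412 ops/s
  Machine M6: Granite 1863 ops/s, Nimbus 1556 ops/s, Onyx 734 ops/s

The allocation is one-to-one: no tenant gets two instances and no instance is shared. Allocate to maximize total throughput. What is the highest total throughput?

Optimal: Granite→Machine M2 (1814 ops/s), Nimbus→Machine M6 (1556 ops/s), Onyx→Machine M4 (1049 ops/s) — total 1814+1556+1049 = 4419 ops/s.
Every other assignment is strictly worse.

Maximum total: 4419 ops/s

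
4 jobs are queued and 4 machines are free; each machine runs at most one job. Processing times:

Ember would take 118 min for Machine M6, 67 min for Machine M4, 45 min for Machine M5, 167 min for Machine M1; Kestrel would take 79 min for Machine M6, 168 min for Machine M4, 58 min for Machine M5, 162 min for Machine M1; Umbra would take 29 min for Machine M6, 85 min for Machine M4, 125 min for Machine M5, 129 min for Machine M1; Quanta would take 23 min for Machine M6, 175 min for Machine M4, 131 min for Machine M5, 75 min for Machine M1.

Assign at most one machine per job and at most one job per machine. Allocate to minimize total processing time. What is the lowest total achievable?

Min total: 229 min

Optimal: Ember→Machine M4 (67 min), Kestrel→Machine M5 (58 min), Umbra→Machine M6 (29 min), Quanta→Machine M1 (75 min) — total 67+58+29+75 = 229 min.
Min-entry greedy (repeatedly take the single cheapest remaining cell) gives 315 min, worse by 86.
Checked against all permutations: 229 min is optimal.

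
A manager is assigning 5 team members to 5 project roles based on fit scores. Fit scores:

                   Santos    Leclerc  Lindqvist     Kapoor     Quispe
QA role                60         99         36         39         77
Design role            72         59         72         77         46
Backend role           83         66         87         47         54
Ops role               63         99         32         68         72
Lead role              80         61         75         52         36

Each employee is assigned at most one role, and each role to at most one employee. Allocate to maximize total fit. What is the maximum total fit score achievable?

Optimal: Santos→Lead role (80 pts), Leclerc→Ops role (99 pts), Lindqvist→Backend role (87 pts), Kapoor→Design role (77 pts), Quispe→QA role (77 pts) — total 80+99+87+77+77 = 420 pts.
Column-greedy (each role in turn goes to its best remaining employee) gives 415 pts, worse by 5.

Maximum total: 420 pts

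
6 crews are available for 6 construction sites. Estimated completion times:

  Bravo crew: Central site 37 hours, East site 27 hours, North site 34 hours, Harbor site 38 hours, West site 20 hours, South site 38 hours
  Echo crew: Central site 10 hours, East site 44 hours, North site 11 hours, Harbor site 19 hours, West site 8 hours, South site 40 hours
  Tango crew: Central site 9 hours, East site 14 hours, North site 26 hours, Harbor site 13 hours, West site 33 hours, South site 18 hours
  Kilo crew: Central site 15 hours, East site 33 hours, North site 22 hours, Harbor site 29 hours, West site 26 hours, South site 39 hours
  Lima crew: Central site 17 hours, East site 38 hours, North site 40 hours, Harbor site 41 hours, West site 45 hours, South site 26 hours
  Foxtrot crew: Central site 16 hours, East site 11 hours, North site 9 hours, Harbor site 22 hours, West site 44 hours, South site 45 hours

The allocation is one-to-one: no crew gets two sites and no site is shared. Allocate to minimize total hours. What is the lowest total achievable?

Optimal: Bravo crew→West site (20 hours), Echo crew→North site (11 hours), Tango crew→Harbor site (13 hours), Kilo crew→Central site (15 hours), Lima crew→South site (26 hours), Foxtrot crew→East site (11 hours) — total 20+11+13+15+26+11 = 96 hours.
Min-entry greedy (repeatedly take the single cheapest remaining cell) gives 108 hours, worse by 12.
Next-best assignment: Bravo crew→East site, Echo crew→West site, Tango crew→Harbor site, Kilo crew→Central site, Lima crew→South site, Foxtrot crew→North site = 98 hours.
No other one-to-one assignment undercuts 96 hours.

Min total: 96 hours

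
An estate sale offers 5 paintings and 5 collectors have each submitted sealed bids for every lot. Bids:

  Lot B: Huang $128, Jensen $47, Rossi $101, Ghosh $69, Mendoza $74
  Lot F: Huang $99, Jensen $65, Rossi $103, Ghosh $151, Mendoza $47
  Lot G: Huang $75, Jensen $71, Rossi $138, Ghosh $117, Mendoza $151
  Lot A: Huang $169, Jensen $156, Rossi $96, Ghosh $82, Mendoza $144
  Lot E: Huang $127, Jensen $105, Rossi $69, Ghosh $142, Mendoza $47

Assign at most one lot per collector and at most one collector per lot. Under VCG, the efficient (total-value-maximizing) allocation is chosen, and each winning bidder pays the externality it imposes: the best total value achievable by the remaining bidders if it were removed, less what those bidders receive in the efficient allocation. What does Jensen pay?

Jensen pays $42.

Efficient allocation: Huang→Lot E ($127), Jensen→Lot A ($156), Rossi→Lot B ($101), Ghosh→Lot F ($151), Mendoza→Lot G ($151); total welfare W = $686.
Jensen receives Lot A at value $156, so the others get W − 156 = $530.
Without Jensen: best allocation of the remaining 4 bidders over all 5 lots is Huang→Lot A ($169), Rossi→Lot B ($101), Ghosh→Lot F ($151), Mendoza→Lot G ($151), total $572.
VCG payment = (others' best without Jensen) − (others' welfare with Jensen) = 572 − 530 = $42.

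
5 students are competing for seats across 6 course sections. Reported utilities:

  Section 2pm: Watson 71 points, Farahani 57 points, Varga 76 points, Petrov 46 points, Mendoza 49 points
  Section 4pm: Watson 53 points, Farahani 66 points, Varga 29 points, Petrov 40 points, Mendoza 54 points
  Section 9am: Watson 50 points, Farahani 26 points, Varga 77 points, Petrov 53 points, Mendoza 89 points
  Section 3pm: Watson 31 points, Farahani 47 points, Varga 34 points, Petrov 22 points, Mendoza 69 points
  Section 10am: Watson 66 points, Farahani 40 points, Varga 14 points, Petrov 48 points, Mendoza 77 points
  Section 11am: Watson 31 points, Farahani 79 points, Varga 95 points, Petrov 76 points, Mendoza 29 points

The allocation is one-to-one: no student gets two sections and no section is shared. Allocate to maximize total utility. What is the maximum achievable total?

Optimal: Watson→Section 10am (66 points), Farahani→Section 4pm (66 points), Varga→Section 2pm (76 points), Petrov→Section 11am (76 points), Mendoza→Section 9am (89 points) — total 66+66+76+76+89 = 373 points.
Column-greedy (each section in turn goes to its best remaining student) gives 310 points, worse by 63.
Swapping Varga↔Petrov (Varga→Section 11am 95 points, Petrov→Section 2pm 46 points) loses 11.

Max total: 373 points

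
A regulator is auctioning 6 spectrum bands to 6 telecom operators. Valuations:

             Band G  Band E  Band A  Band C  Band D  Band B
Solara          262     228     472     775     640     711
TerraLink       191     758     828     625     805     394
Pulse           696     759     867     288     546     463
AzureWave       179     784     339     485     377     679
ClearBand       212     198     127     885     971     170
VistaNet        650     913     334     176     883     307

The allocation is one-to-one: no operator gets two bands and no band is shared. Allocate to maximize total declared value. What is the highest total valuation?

Maximum total: $4862M

Optimal: Solara→Band C ($775M), TerraLink→Band A ($828M), Pulse→Band G ($696M), AzureWave→Band B ($679M), ClearBand→Band D ($971M), VistaNet→Band E ($913M) — total 775+828+696+679+971+913 = $4862M.
Max-entry greedy (repeatedly take the single best remaining cell) gives $4396M, worse by 466.
Next-best assignment: Solara→Band B, TerraLink→Band A, Pulse→Band G, AzureWave→Band E, ClearBand→Band C, VistaNet→Band D = $4787M.
Checked against all permutations: $4862M is optimal.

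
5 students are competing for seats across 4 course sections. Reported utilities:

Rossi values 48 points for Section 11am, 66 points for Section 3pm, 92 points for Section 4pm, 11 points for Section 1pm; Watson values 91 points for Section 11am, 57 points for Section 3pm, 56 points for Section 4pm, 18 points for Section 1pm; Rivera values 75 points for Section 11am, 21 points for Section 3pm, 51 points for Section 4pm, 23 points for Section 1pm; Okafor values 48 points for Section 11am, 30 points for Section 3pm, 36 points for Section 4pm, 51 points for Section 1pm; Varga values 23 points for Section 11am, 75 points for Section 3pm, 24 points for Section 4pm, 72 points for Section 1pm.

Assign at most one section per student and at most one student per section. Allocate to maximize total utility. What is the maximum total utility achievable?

This is a one-to-one assignment (maximum-weight bipartite matching).
Optimal: Watson→Section 11am (91 points), Varga→Section 3pm (75 points), Rossi→Section 4pm (92 points), Okafor→Section 1pm (51 points) — total 91+75+92+51 = 309 points.
Row-greedy (each student in turn takes its best remaining section) gives 236 points, worse by 73.

Maximum total: 309 points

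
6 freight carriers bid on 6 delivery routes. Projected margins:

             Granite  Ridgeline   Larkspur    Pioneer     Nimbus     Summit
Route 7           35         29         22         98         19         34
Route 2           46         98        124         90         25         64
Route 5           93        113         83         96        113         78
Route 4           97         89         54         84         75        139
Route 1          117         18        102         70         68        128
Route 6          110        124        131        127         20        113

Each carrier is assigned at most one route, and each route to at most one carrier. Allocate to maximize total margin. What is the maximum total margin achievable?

Maximum total: $715k

Optimal: Granite→Route 1 ($117k), Ridgeline→Route 6 ($124k), Larkspur→Route 2 ($124k), Pioneer→Route 7 ($98k), Nimbus→Route 5 ($113k), Summit→Route 4 ($139k) — total 117+124+124+98+113+139 = $715k.
Max-entry greedy (repeatedly take the single best remaining cell) gives $623k, worse by 92.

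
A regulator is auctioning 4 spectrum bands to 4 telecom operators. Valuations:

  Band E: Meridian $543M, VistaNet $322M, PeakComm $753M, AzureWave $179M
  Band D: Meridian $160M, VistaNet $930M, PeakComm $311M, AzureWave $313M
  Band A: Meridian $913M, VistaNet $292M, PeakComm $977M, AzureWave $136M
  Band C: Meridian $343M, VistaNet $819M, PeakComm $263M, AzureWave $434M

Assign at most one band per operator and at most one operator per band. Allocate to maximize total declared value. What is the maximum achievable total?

This is the linear assignment problem.
Optimal: Meridian→Band A ($913M), VistaNet→Band D ($930M), PeakComm→Band E ($753M), AzureWave→Band C ($434M) — total 913+930+753+434 = $3030M.
Max-entry greedy (repeatedly take the single best remaining cell) gives $2884M, worse by 146.
Next-best assignment: Meridian→Band E, VistaNet→Band D, PeakComm→Band A, AzureWave→Band C = $2884M.
Swapping AzureWave↔PeakComm (AzureWave→Band E $179M, PeakComm→Band C $263M) loses 745.

Maximum total: $3030M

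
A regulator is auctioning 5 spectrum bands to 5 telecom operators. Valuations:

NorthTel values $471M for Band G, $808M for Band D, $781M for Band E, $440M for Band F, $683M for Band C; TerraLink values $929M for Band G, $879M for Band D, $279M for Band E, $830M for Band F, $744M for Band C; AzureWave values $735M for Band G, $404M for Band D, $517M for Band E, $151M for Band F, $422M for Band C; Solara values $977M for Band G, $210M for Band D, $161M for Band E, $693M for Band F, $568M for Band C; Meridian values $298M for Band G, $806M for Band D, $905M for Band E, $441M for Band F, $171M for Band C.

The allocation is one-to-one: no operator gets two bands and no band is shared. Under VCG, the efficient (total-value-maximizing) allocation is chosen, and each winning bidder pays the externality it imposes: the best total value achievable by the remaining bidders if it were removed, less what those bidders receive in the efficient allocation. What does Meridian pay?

Meridian pays $95M.

Efficient allocation: NorthTel→Band D ($808M), TerraLink→Band F ($830M), AzureWave→Band C ($422M), Solara→Band G ($977M), Meridian→Band E ($905M); total welfare W = $3942M.
Meridian receives Band E at value $905M, so the others get W − 905 = $3037M.
Without Meridian: best allocation of the remaining 4 bidders over all 5 bands is NorthTel→Band D ($808M), TerraLink→Band F ($830M), AzureWave→Band E ($517M), Solara→Band G ($977M), total $3132M.
VCG payment = (others' best without Meridian) − (others' welfare with Meridian) = 3132 − 3037 = $95M.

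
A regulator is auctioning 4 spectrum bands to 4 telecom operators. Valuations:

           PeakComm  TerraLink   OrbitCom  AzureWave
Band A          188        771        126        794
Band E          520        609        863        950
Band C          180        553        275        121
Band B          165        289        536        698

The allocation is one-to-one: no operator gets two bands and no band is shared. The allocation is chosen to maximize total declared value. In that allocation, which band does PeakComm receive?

This is the linear assignment problem.
Optimal: PeakComm→Band C ($180M), TerraLink→Band A ($771M), OrbitCom→Band E ($863M), AzureWave→Band B ($698M) — total 180+771+863+698 = $2512M.
Column-greedy (each band in turn goes to its best remaining operator) gives $2375M, worse by 137.
Next-best assignment: PeakComm→Band C, TerraLink→Band A, OrbitCom→Band B, AzureWave→Band E = $2437M.
PeakComm's own top band is Band E ($520M), but forcing PeakComm→Band E and reassigning the rest optimally gives only $2403M — worse by 109.

PeakComm receives Band C.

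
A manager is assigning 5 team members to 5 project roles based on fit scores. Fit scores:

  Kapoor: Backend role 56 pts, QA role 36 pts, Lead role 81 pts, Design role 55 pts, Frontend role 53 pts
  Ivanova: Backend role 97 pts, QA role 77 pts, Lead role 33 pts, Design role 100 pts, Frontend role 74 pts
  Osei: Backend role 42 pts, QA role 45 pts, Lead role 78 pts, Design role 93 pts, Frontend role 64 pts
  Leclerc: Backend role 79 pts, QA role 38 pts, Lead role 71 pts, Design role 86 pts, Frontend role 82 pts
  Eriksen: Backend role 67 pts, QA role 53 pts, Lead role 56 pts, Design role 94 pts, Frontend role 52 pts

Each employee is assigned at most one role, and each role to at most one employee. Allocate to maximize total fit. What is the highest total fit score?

Treat this as an assignment problem: match each employee to one role.
Optimal: Kapoor→Lead role (81 pts), Ivanova→Backend role (97 pts), Osei→Design role (93 pts), Leclerc→Frontend role (82 pts), Eriksen→QA role (53 pts) — total 81+97+93+82+53 = 406 pts.

Maximum total: 406 pts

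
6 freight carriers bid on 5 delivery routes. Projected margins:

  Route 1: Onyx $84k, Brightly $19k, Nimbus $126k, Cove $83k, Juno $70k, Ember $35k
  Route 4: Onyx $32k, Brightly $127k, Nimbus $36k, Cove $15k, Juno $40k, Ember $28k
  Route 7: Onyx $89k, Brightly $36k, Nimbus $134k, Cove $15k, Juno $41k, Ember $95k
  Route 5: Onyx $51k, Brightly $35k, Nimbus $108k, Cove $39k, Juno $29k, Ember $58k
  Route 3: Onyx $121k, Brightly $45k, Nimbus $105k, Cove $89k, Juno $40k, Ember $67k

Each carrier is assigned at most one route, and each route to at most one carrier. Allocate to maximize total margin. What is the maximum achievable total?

Max total: $534k

This is the linear assignment problem.
Optimal: Cove→Route 1 ($83k), Brightly→Route 4 ($127k), Ember→Route 7 ($95k), Nimbus→Route 5 ($108k), Onyx→Route 3 ($121k) — total 83+127+95+108+121 = $534k.
Row-greedy (each carrier in turn takes its best remaining route) gives $494k, worse by 40.
Swapping Ember↔Brightly (Ember→Route 4 $28k, Brightly→Route 7 $36k) loses 158.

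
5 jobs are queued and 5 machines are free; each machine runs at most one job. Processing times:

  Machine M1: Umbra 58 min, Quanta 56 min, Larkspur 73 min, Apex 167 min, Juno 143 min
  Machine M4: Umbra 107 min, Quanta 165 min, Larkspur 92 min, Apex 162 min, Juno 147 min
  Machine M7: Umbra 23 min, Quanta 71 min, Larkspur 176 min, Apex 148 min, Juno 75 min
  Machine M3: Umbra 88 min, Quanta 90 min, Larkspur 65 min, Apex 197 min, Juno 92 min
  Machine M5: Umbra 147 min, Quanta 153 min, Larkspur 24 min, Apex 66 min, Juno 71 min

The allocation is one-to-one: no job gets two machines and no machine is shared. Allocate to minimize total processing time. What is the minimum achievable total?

Optimal: Umbra→Machine M7 (23 min), Quanta→Machine M1 (56 min), Larkspur→Machine M4 (92 min), Apex→Machine M5 (66 min), Juno→Machine M3 (92 min) — total 23+56+92+66+92 = 329 min.
Min-entry greedy (repeatedly take the single cheapest remaining cell) gives 357 min, worse by 28.

Minimum total: 329 min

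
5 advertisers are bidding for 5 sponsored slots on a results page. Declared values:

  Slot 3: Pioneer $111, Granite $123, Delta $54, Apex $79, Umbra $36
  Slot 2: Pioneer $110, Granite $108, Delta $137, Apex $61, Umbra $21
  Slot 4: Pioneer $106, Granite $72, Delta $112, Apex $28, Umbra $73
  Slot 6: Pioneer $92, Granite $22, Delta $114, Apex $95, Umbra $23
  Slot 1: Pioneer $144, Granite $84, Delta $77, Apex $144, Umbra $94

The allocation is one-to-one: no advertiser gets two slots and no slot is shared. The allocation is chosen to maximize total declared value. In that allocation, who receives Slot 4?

Umbra receives Slot 4.

This is a one-to-one assignment (maximum-weight bipartite matching).
Optimal: Pioneer→Slot 1 ($144), Granite→Slot 3 ($123), Delta→Slot 2 ($137), Apex→Slot 6 ($95), Umbra→Slot 4 ($73) — total 144+123+137+95+73 = $572.
Column-greedy (each slot in turn goes to its best remaining advertiser) gives $555, worse by 17.
Next-best assignment: Pioneer→Slot 6, Granite→Slot 3, Delta→Slot 2, Apex→Slot 1, Umbra→Slot 4 = $569.
Swapping Pioneer↔Delta (Pioneer→Slot 2 $110, Delta→Slot 1 $77) loses 94.
No other one-to-one assignment exceeds $572.
Umbra's own top slot is Slot 1 ($94), but forcing Umbra→Slot 1 and reassigning the rest optimally gives only $555 — worse by 17.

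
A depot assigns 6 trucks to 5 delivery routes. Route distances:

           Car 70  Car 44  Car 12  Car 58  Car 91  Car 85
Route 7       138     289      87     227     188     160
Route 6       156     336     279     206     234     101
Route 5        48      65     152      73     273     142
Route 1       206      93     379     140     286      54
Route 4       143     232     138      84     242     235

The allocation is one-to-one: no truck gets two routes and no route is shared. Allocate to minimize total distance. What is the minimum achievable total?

Minimum total: 413 km

Optimal: Car 12→Route 7 (87 km), Car 85→Route 6 (101 km), Car 70→Route 5 (48 km), Car 44→Route 1 (93 km), Car 58→Route 4 (84 km) — total 87+101+48+93+84 = 413 km.
Min-entry greedy (repeatedly take the single cheapest remaining cell) gives 507 km, worse by 94.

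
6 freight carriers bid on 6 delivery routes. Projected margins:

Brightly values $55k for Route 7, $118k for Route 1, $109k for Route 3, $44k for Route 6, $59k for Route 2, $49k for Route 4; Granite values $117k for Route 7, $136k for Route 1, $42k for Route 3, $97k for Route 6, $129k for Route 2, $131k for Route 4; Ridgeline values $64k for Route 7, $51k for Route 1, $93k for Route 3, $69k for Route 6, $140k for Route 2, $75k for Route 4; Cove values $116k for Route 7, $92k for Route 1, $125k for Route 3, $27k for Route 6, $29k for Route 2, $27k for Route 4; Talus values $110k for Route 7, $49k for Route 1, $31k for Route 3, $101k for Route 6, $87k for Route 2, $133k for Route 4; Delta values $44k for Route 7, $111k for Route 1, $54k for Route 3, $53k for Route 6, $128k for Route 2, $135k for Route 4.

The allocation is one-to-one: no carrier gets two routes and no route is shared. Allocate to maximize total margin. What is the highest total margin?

Maximum total: $737k

Optimal: Brightly→Route 3 ($109k), Granite→Route 1 ($136k), Ridgeline→Route 2 ($140k), Cove→Route 7 ($116k), Talus→Route 6 ($101k), Delta→Route 4 ($135k) — total 109+136+140+116+101+135 = $737k.
Column-greedy (each route in turn goes to its best remaining carrier) gives $736k, worse by 1.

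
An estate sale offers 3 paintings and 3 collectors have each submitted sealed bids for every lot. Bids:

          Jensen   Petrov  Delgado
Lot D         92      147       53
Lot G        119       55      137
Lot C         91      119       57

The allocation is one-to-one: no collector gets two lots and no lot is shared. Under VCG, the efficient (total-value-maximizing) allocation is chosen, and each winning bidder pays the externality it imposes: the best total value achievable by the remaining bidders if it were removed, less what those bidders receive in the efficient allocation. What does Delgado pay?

Delgado pays $28.

Efficient allocation: Jensen→Lot C ($91), Petrov→Lot D ($147), Delgado→Lot G ($137); total welfare W = $375.
Delgado receives Lot G at value $137, so the others get W − 137 = $238.
Without Delgado: best allocation of the remaining 2 bidders over all 3 lots is Jensen→Lot G ($119), Petrov→Lot D ($147), total $266.
VCG payment = (others' best without Delgado) − (others' welfare with Delgado) = 266 − 238 = $28.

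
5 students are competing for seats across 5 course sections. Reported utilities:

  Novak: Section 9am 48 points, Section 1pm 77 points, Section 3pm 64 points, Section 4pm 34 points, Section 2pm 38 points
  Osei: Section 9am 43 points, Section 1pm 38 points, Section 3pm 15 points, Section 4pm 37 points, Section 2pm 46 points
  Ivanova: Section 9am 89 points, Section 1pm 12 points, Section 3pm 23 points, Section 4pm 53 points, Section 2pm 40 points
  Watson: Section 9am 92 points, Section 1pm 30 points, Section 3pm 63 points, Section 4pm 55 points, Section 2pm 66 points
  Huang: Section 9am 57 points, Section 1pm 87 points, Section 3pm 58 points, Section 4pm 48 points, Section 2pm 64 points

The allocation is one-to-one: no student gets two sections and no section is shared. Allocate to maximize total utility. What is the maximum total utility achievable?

Optimal: Novak→Section 3pm (64 points), Osei→Section 4pm (37 points), Ivanova→Section 9am (89 points), Watson→Section 2pm (66 points), Huang→Section 1pm (87 points) — total 64+37+89+66+87 = 343 points.
Column-greedy (each section in turn goes to its best remaining student) gives 342 points, worse by 1.
Next-best assignment: Novak→Section 3pm, Osei→Section 2pm, Ivanova→Section 4pm, Watson→Section 9am, Huang→Section 1pm = 342 points.

Maximum total: 343 points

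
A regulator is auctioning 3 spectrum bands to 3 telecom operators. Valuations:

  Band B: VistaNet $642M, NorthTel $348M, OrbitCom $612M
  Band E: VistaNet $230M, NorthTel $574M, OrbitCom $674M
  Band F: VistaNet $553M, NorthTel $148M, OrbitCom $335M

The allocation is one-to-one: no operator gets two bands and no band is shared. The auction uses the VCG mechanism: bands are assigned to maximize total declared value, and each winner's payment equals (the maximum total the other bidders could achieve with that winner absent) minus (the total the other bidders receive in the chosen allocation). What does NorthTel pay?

Efficient allocation: VistaNet→Band F ($553M), NorthTel→Band E ($574M), OrbitCom→Band B ($612M); total welfare W = $1739M.
NorthTel receives Band E at value $574M, so the others get W − 574 = $1165M.
Without NorthTel: best allocation of the remaining 2 bidders over all 3 bands is VistaNet→Band B ($642M), OrbitCom→Band E ($674M), total $1316M.
VCG payment = (others' best without NorthTel) − (others' welfare with NorthTel) = 1316 − 1165 = $151M.

NorthTel pays $151M.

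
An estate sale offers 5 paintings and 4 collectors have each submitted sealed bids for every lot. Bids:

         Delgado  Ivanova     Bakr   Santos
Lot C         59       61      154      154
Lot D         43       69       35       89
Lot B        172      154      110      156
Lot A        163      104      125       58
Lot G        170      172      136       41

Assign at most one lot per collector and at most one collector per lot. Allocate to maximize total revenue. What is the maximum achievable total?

Max total: $645

Optimal: Delgado→Lot A ($163), Ivanova→Lot G ($172), Bakr→Lot C ($154), Santos→Lot B ($156) — total 163+172+154+156 = $645.
Max-entry greedy (repeatedly take the single best remaining cell) gives $587, worse by 58.
Next-best assignment: Delgado→Lot B, Ivanova→Lot G, Bakr→Lot A, Santos→Lot C = $623.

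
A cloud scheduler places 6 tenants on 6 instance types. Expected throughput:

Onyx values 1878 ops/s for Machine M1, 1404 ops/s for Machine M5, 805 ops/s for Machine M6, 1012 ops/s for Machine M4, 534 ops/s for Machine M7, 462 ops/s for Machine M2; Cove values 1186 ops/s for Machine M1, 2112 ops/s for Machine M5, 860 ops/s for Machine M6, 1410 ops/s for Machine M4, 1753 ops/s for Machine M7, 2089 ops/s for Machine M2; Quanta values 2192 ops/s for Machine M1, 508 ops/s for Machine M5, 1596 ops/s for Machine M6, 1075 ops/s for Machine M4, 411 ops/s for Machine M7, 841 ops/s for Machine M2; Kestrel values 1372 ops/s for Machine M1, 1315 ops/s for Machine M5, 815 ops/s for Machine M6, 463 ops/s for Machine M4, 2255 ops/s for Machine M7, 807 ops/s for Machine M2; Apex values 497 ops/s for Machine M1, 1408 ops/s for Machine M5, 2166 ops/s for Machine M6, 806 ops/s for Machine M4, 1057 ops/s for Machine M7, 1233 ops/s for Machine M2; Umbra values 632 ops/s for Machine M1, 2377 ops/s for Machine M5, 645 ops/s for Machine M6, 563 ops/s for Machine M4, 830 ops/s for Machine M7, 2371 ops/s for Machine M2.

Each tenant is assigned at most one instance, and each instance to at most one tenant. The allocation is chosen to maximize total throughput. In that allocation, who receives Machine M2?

Umbra receives Machine M2.

Optimal: Onyx→Machine M4 (1012 ops/s), Cove→Machine M5 (2112 ops/s), Quanta→Machine M1 (2192 ops/s), Kestrel→Machine M7 (2255 ops/s), Apex→Machine M6 (2166 ops/s), Umbra→Machine M2 (2371 ops/s) — total 1012+2112+2192+2255+2166+2371 = 12108 ops/s.
Row-greedy (each tenant in turn takes its best remaining instance) gives 9637 ops/s, worse by 2471.
Next-best assignment: Onyx→Machine M4, Cove→Machine M2, Quanta→Machine M1, Kestrel→Machine M7, Apex→Machine M6, Umbra→Machine M5 = 12091 ops/s.
Every other assignment is strictly worse.
Umbra's own top instance is Machine M5 (2377 ops/s), but forcing Umbra→Machine M5 and reassigning the rest optimally gives only 12091 ops/s — worse by 17.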